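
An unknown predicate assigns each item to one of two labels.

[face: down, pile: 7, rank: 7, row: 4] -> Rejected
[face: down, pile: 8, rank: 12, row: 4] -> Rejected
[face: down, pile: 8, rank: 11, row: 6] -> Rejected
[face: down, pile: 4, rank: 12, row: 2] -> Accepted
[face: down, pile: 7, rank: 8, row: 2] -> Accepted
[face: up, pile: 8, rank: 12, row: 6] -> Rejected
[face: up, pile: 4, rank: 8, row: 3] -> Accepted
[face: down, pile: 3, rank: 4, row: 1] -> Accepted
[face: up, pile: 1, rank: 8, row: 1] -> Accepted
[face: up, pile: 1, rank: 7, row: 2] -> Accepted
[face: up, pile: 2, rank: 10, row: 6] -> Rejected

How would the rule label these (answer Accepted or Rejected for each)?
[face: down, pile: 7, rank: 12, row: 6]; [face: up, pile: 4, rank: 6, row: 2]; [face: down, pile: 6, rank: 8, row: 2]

The rule appears to be: row ≤ 3.
[face: down, pile: 7, rank: 12, row: 6] — row = 6, hence Rejected. [face: up, pile: 4, rank: 6, row: 2] — row = 2, hence Accepted. [face: down, pile: 6, rank: 8, row: 2] — row = 2, hence Accepted.

Rejected, Accepted, Accepted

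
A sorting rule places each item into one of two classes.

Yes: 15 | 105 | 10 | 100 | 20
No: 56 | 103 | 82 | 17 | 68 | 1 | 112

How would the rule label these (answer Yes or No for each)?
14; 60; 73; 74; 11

No, Yes, No, No, No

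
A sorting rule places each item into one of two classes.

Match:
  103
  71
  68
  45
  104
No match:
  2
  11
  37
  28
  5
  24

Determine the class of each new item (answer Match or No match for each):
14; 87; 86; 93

No match, Match, Match, Match

The simplest hypothesis consistent with all the labels is: at least 45.
14: 14 < 45 — does not satisfy this, so No match.
87: 87 ≥ 45 — satisfies this, so Match.
86: 86 ≥ 45 — satisfies this, so Match.
93: 93 ≥ 45 — satisfies this, so Match.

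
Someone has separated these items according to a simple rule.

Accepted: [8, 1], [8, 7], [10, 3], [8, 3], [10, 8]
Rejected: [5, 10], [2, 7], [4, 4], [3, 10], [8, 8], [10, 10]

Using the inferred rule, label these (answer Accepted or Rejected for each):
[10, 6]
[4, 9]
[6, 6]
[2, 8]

Accepted, Rejected, Rejected, Rejected

A rule that fits every label: first > second — true of each 'Accepted' example, false of each 'Rejected' one.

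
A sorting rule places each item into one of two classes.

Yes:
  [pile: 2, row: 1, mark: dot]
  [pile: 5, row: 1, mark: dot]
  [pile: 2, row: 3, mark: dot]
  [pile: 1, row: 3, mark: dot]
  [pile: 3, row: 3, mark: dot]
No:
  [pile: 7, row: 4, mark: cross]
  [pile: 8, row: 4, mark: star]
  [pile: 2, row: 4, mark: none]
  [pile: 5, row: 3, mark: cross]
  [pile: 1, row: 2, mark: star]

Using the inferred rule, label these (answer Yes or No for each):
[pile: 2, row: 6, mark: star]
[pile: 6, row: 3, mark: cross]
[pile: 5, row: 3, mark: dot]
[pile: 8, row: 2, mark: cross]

No, No, Yes, No

The classifier is using: mark is dot.
[pile: 2, row: 6, mark: star]: mark is star — does not satisfy this, so No. [pile: 6, row: 3, mark: cross]: mark is cross — does not satisfy this, so No. [pile: 5, row: 3, mark: dot]: mark is dot — meets the rule, so Yes. [pile: 8, row: 2, mark: cross]: mark is cross — does not satisfy this, so No.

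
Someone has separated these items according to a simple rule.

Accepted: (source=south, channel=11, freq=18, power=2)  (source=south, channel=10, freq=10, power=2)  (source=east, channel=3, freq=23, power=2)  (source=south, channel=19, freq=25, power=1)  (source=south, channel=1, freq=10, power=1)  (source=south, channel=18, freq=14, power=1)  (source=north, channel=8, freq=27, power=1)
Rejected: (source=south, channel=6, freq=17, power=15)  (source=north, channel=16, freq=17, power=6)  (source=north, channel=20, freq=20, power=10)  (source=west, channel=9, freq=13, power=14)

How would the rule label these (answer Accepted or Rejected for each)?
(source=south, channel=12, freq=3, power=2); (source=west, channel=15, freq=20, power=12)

One predicate separates the groups cleanly: power ≤ 2.
(source=south, channel=12, freq=3, power=2): power = 2 — satisfies this, so Accepted. (source=west, channel=15, freq=20, power=12): power = 12 — does not satisfy this, so Rejected.

Accepted, Rejected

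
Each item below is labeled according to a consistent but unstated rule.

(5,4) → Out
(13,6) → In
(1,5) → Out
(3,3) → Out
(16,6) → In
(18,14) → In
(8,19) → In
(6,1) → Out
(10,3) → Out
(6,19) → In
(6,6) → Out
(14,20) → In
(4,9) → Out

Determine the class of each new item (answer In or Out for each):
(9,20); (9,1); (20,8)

All 'In' examples share one property — sum ≥ 19 — and every 'Out' example lacks it.

In, Out, In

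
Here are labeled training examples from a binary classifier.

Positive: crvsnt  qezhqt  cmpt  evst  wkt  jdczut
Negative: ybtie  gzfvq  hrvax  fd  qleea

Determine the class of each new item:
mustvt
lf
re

Positive, Negative, Negative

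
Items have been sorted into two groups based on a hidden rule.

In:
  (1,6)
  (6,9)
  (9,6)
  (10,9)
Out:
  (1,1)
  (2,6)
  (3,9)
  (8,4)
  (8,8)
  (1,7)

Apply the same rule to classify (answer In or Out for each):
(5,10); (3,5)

In, Out

Looking at the examples, the only property every 'In' case has and every 'Out' case lacks is: sum is odd.
(5,10): 5+10 = 15 — passes, so In. (3,5): 3+5 = 8 — doesn't match, so Out.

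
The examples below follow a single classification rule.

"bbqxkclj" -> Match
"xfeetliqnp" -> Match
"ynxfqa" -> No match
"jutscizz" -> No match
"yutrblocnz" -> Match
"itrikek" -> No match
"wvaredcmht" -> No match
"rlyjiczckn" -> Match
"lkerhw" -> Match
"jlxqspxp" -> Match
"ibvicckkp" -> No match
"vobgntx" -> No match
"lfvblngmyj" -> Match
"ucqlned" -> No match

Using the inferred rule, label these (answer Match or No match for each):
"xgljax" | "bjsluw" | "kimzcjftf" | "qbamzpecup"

Match, Match, No match, No match

All 'Match' examples share one property — even length AND contains 'l' — and every 'No match' example lacks it.
"xgljax": length 6, has 'l' — qualifies, so Match.
"bjsluw": length 6, has 'l' — qualifies, so Match.
"kimzcjftf": length 9, no 'l' — doesn't qualify, so No match.
"qbamzpecup": length 10, no 'l' — doesn't qualify, so No match.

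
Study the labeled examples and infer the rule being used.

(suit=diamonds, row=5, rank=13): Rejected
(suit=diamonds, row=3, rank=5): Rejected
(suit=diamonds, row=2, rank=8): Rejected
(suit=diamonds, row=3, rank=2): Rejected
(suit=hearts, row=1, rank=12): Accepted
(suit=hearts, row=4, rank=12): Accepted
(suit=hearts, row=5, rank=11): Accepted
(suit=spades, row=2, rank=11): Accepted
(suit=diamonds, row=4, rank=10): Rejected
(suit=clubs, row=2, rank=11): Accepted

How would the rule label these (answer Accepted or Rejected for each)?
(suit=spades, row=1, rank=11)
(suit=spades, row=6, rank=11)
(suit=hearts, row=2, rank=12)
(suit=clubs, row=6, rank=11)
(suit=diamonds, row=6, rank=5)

The common property of the 'Accepted' items is: suit is not diamonds. No 'Rejected' item has it.
(suit=spades, row=1, rank=11) — suit is spades, hence Accepted.
(suit=spades, row=6, rank=11) — suit is spades, hence Accepted.
(suit=hearts, row=2, rank=12) — suit is hearts, hence Accepted.
(suit=clubs, row=6, rank=11) — suit is clubs, hence Accepted.
(suit=diamonds, row=6, rank=5) — suit is diamonds, hence Rejected.

Accepted, Accepted, Accepted, Accepted, Rejected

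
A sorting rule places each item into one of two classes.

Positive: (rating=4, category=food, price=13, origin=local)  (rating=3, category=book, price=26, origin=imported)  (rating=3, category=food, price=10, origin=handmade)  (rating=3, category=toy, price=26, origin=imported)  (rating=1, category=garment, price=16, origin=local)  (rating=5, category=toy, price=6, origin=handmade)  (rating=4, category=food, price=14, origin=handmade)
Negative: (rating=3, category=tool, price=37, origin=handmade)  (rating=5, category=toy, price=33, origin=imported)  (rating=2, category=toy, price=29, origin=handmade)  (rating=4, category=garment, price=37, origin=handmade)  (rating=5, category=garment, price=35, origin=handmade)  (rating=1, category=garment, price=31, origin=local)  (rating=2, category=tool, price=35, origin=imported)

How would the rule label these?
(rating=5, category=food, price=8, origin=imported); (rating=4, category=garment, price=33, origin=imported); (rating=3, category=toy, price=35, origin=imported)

Positive, Negative, Negative

A rule that fits every label: price ≤ 26 — true of each 'Positive' example, false of each 'Negative' one.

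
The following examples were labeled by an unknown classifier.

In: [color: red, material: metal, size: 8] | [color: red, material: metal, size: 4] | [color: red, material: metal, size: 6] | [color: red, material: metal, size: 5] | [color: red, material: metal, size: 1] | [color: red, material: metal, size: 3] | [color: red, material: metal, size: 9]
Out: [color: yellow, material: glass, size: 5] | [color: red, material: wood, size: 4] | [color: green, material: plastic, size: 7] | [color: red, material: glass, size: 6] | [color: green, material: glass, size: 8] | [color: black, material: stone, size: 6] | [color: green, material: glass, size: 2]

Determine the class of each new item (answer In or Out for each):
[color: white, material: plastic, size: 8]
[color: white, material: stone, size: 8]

A rule that fits every label: material is metal — true of each 'In' example, false of each 'Out' one.
[color: white, material: plastic, size: 8]: Out (material is plastic). [color: white, material: stone, size: 8]: Out (material is stone).

Out, Out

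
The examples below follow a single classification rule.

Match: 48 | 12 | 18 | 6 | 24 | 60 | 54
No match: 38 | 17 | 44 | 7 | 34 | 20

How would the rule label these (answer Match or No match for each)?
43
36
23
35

The common property of the 'Match' items is: multiple of 3. No 'No match' item has it.
43 — 43 = 3·14 + 1, hence No match.
36 — 36 = 3·12, hence Match.
23 — 23 = 3·7 + 2, hence No match.
35 — 35 = 3·11 + 2, hence No match.

No match, Match, No match, No match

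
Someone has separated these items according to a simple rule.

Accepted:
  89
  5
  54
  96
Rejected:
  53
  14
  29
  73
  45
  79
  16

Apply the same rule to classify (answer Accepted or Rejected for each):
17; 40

Rejected, Accepted

The simplest hypothesis consistent with all the labels is: ≡ 5 (mod 7).
17 — 17 mod 7 = 3, hence Rejected.
40 — 40 mod 7 = 5, hence Accepted.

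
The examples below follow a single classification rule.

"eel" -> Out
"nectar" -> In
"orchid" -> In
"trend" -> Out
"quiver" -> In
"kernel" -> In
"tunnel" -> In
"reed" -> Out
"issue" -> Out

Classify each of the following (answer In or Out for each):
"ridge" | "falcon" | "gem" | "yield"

The common property of the 'In' items is: length 6. No 'Out' item has it.

Out, In, Out, Out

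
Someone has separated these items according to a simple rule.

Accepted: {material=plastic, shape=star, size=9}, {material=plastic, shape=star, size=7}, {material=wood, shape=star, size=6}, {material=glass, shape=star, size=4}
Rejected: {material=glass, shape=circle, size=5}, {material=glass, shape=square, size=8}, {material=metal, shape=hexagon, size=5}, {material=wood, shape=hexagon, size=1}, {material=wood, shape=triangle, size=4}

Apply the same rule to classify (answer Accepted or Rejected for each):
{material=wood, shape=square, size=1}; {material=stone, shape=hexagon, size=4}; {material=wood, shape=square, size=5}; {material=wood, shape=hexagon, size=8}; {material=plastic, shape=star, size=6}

Rule: shape is star. This holds for each 'Accepted' example and fails for each 'Rejected' one.
{material=wood, shape=square, size=1} — shape is square, hence Rejected.
{material=stone, shape=hexagon, size=4} — shape is hexagon, hence Rejected.
{material=wood, shape=square, size=5} — shape is square, hence Rejected.
{material=wood, shape=hexagon, size=8} — shape is hexagon, hence Rejected.
{material=plastic, shape=star, size=6} — shape is star, hence Accepted.

Rejected, Rejected, Rejected, Rejected, Accepted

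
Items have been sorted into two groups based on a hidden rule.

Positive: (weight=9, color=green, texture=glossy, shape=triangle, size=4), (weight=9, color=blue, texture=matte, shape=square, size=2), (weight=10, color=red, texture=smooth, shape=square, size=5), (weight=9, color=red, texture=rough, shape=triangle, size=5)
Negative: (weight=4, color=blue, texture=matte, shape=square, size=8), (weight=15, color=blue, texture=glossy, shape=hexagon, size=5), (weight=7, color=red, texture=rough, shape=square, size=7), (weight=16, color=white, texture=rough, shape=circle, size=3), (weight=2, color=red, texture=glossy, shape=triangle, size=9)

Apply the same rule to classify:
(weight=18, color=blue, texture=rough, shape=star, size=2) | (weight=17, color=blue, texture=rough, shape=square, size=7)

Negative, Negative

The common property of the 'Positive' items is: weight ≤ 10 AND size ≤ 5. No 'Negative' item has it.
(weight=18, color=blue, texture=rough, shape=star, size=2): weight = 18, size = 2, does not pass → Negative.
(weight=17, color=blue, texture=rough, shape=square, size=7): weight = 17, size = 7, does not pass → Negative.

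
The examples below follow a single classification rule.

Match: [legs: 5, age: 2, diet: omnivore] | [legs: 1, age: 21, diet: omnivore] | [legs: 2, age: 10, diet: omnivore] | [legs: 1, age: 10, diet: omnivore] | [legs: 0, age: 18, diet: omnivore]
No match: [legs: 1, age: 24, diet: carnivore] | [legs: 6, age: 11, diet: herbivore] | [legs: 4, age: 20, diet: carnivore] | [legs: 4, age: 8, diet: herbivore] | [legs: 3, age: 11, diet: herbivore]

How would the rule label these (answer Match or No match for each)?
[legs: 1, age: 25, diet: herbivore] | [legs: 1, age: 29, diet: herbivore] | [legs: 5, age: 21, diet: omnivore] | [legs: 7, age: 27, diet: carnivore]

The pattern is that an item is 'Match' exactly when: diet is omnivore.
No match: [legs: 1, age: 25, diet: herbivore], since diet is herbivore.
No match: [legs: 1, age: 29, diet: herbivore], since diet is herbivore.
Match: [legs: 5, age: 21, diet: omnivore], since diet is omnivore.
No match: [legs: 7, age: 27, diet: carnivore], since diet is carnivore.

No match, No match, Match, No match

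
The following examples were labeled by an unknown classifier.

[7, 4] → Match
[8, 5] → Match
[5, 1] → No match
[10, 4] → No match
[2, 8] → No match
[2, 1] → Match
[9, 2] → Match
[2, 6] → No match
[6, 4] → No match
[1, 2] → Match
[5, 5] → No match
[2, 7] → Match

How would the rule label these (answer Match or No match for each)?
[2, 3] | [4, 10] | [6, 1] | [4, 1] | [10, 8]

The pattern is that an item is 'Match' exactly when: sum is odd.
Match: [2, 3], since 2+3 = 5. No match: [4, 10], since 4+10 = 14. Match: [6, 1], since 6+1 = 7. Match: [4, 1], since 4+1 = 5. No match: [10, 8], since 10+8 = 18.

Match, No match, Match, Match, No match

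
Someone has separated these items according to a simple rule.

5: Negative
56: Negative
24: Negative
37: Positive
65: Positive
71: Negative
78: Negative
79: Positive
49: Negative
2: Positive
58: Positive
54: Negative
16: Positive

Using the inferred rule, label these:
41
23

Negative, Positive

All 'Positive' examples share one property — ≡ 2 (mod 7) — and every 'Negative' example lacks it.
41 — 41 mod 7 = 6, hence Negative.
23 — 23 mod 7 = 2, hence Positive.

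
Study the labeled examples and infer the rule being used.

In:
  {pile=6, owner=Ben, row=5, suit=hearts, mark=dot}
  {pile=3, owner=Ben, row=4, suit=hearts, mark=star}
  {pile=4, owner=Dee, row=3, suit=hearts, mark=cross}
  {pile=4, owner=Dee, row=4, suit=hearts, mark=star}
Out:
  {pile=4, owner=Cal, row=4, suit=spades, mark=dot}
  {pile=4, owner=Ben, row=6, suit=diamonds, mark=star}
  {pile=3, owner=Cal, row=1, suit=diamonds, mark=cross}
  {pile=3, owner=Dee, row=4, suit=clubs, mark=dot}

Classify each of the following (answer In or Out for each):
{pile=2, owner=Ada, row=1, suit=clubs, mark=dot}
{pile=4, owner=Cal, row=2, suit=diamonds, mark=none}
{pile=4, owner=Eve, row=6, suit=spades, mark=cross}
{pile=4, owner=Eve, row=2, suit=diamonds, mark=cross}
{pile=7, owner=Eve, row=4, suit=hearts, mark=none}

All 'In' examples share one property — suit is hearts — and every 'Out' example lacks it.
{pile=2, owner=Ada, row=1, suit=clubs, mark=dot} — suit is clubs, hence Out.
{pile=4, owner=Cal, row=2, suit=diamonds, mark=none} — suit is diamonds, hence Out.
{pile=4, owner=Eve, row=6, suit=spades, mark=cross} — suit is spades, hence Out.
{pile=4, owner=Eve, row=2, suit=diamonds, mark=cross} — suit is diamonds, hence Out.
{pile=7, owner=Eve, row=4, suit=hearts, mark=none} — suit is hearts, hence In.

Out, Out, Out, Out, In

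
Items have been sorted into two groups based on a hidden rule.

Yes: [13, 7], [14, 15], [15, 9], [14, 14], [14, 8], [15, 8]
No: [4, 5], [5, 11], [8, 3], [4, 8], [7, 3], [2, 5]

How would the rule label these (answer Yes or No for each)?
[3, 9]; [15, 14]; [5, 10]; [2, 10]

The common property of the 'Yes' items is: sum ≥ 20. No 'No' item has it.
No: [3, 9], since 3+9 = 12.
Yes: [15, 14], since 15+14 = 29.
No: [5, 10], since 5+10 = 15.
No: [2, 10], since 2+10 = 12.

No, Yes, No, No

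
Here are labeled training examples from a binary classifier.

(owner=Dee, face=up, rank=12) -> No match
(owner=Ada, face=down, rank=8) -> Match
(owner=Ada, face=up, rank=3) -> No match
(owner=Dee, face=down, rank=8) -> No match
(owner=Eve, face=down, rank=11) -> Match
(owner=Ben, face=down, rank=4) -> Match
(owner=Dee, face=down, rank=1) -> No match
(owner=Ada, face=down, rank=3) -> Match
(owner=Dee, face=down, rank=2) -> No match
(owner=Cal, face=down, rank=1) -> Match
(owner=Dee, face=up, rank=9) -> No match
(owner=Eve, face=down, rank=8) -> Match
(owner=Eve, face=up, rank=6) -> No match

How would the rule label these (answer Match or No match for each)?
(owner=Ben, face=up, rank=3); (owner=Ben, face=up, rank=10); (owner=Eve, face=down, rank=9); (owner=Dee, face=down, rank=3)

No match, No match, Match, No match

The common property of the 'Match' items is: owner is not Dee AND face is down. No 'No match' item has it.
(owner=Ben, face=up, rank=3) → owner is Ben, face is up → No match. (owner=Ben, face=up, rank=10) → owner is Ben, face is up → No match. (owner=Eve, face=down, rank=9) → owner is Eve, face is down → Match. (owner=Dee, face=down, rank=3) → owner is Dee, face is down → No match.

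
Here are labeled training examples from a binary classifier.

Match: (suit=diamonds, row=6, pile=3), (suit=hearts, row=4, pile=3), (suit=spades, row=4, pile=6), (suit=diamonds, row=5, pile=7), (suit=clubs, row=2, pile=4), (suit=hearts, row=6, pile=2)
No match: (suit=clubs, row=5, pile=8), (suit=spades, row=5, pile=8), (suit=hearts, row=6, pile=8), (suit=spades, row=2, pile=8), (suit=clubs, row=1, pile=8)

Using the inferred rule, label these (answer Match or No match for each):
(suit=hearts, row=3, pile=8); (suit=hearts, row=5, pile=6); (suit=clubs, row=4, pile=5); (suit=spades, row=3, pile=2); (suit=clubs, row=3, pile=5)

The classifier is using: pile ≤ 7.
No match: (suit=hearts, row=3, pile=8), since pile = 8. Match: (suit=hearts, row=5, pile=6), since pile = 6. Match: (suit=clubs, row=4, pile=5), since pile = 5. Match: (suit=spades, row=3, pile=2), since pile = 2. Match: (suit=clubs, row=3, pile=5), since pile = 5.

No match, Match, Match, Match, Match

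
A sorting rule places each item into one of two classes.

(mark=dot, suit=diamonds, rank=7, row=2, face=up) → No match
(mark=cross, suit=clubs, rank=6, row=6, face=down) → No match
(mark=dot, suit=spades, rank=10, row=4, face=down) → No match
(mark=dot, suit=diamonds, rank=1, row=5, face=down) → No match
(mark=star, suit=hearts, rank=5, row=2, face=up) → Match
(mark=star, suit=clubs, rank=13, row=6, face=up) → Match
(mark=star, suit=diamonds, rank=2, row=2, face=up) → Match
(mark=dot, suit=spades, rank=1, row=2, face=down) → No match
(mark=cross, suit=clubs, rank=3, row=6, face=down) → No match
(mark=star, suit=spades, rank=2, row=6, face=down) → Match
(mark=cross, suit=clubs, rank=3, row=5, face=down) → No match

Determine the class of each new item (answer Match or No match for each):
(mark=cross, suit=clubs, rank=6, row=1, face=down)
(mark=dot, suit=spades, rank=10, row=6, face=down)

Every 'Match' example satisfies: mark is star. None of the 'No match' examples do.

No match, No match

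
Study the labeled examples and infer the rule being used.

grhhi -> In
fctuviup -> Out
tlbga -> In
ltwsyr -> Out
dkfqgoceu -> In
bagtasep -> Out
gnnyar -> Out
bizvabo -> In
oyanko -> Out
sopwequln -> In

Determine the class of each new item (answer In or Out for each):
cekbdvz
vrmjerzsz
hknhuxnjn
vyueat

Every 'In' example satisfies: odd length. None of the 'Out' examples do.
cekbdvz: In (length 7).
vrmjerzsz: In (length 9).
hknhuxnjn: In (length 9).
vyueat: Out (length 6).

In, In, In, Out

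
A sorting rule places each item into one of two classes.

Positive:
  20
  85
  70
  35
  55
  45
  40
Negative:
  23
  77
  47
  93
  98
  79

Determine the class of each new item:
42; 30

Negative, Positive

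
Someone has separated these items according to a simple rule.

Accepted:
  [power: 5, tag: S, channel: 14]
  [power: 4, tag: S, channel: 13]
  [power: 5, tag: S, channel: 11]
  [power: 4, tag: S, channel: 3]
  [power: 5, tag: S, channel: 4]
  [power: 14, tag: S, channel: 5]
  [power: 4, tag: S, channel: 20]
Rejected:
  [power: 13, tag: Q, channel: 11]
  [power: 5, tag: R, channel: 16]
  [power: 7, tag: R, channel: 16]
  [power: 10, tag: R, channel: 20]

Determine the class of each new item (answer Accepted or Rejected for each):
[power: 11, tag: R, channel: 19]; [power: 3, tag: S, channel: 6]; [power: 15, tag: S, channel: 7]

Rejected, Accepted, Accepted

A rule that fits every label: tag is S — true of each 'Accepted' example, false of each 'Rejected' one.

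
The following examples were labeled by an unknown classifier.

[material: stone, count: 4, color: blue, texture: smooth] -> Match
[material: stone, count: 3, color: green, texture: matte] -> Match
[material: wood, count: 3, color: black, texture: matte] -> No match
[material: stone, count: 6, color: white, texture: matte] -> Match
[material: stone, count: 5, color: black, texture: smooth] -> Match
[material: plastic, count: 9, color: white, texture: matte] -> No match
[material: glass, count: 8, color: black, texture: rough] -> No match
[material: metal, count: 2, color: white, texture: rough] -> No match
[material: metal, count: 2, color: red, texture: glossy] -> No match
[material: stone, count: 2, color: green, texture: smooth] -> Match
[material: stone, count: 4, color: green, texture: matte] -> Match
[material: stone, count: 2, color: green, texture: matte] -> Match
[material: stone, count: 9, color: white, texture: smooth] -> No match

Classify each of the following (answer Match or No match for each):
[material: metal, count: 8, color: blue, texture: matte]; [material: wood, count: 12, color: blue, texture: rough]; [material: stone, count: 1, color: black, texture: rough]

No match, No match, Match

The rule appears to be: material is stone AND count ≤ 6.
No match: [material: metal, count: 8, color: blue, texture: matte], since material is metal, count = 8.
No match: [material: wood, count: 12, color: blue, texture: rough], since material is wood, count = 12.
Match: [material: stone, count: 1, color: black, texture: rough], since material is stone, count = 1.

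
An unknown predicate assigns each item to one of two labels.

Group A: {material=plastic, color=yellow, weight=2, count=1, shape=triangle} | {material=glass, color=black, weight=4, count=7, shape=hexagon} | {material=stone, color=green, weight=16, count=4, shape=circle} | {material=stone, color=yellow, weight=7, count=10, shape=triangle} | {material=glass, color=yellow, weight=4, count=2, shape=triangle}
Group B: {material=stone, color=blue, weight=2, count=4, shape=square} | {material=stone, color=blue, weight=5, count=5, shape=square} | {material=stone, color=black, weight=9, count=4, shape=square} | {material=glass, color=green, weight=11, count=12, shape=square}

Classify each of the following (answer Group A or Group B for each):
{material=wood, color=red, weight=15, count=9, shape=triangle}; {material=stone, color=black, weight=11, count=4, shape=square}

Group A, Group B

Comparing the two groups points to one rule — shape is not square.
{material=wood, color=red, weight=15, count=9, shape=triangle} → shape is triangle → Group A.
{material=stone, color=black, weight=11, count=4, shape=square} → shape is square → Group B.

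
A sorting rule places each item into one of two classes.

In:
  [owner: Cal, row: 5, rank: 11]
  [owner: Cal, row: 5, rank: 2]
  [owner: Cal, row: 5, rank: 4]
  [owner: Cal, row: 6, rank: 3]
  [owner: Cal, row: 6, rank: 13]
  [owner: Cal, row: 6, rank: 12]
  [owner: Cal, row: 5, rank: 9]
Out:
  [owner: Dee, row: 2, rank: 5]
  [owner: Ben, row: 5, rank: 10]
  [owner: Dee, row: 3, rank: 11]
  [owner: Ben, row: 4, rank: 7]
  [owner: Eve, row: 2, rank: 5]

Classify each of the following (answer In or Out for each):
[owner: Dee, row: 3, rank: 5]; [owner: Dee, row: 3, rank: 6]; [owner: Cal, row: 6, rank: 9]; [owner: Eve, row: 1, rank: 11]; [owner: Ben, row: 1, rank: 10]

The distinguishing property — owner is Cal — holds for all the 'In' cases and none of the 'Out' cases.
Out: [owner: Dee, row: 3, rank: 5], since owner is Dee.
Out: [owner: Dee, row: 3, rank: 6], since owner is Dee.
In: [owner: Cal, row: 6, rank: 9], since owner is Cal.
Out: [owner: Eve, row: 1, rank: 11], since owner is Eve.
Out: [owner: Ben, row: 1, rank: 10], since owner is Ben.

Out, Out, In, Out, Out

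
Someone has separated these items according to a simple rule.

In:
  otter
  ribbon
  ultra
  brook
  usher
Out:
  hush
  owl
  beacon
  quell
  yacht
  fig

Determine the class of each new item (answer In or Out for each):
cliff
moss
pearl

The pattern is that an item is 'In' exactly when: contains 'r'.
cliff: no 'r' — lacks this property, so Out. moss: no 'r' — lacks this property, so Out. pearl: has 'r' — meets the rule, so In.

Out, Out, In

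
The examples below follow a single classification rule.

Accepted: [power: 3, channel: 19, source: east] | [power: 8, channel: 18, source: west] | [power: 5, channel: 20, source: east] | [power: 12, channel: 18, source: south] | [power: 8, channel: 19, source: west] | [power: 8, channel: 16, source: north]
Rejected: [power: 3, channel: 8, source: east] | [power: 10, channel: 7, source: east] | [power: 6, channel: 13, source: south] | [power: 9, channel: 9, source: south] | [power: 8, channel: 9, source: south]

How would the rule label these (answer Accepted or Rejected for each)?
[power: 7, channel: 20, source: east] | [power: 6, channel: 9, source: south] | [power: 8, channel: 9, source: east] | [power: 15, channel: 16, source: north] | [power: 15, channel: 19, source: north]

'Accepted' ⟺ channel ≥ 16.
[power: 7, channel: 20, source: east]: channel = 20 — fits, so Accepted.
[power: 6, channel: 9, source: south]: channel = 9 — doesn't match, so Rejected.
[power: 8, channel: 9, source: east]: channel = 9 — doesn't match, so Rejected.
[power: 15, channel: 16, source: north]: channel = 16 — fits, so Accepted.
[power: 15, channel: 19, source: north]: channel = 19 — fits, so Accepted.

Accepted, Rejected, Rejected, Accepted, Accepted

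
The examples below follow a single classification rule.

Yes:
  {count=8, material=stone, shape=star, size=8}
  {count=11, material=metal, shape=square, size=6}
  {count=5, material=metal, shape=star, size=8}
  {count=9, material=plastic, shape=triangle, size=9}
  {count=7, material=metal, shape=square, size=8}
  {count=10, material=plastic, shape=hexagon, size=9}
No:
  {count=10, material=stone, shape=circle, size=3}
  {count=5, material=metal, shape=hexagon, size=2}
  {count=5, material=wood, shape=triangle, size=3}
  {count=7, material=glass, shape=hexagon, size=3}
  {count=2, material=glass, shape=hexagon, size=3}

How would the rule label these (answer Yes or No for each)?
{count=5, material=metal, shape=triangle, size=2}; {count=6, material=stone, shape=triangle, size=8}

No, Yes

All 'Yes' examples share one property — size ≥ 6 — and every 'No' example lacks it.
{count=5, material=metal, shape=triangle, size=2} → size = 2 → No. {count=6, material=stone, shape=triangle, size=8} → size = 8 → Yes.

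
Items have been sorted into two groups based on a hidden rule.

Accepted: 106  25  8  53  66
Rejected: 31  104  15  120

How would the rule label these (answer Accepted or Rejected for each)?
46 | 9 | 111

Accepted, Accepted, Rejected

Rule: digit sum ≥ 7. This holds for each 'Accepted' example and fails for each 'Rejected' one.
46: digit sum 4+6 = 10 — passes, so Accepted. 9: digit sum 9 — passes, so Accepted. 111: digit sum 1+1+1 = 3 — does not pass, so Rejected.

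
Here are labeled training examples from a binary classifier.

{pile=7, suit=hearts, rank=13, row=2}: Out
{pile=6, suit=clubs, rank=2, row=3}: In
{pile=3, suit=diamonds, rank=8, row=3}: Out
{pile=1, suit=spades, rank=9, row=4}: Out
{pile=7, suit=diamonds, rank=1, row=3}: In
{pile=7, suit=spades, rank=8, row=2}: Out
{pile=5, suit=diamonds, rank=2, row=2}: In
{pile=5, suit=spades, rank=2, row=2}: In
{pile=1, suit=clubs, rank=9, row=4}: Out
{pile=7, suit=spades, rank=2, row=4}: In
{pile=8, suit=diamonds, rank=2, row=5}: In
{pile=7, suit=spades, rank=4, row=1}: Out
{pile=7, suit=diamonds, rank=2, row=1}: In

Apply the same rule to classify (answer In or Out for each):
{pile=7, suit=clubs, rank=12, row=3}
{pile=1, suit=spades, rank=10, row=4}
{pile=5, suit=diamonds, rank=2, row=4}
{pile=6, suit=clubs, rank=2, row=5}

Out, Out, In, In

A rule that fits every label: rank ≤ 2 — true of each 'In' example, false of each 'Out' one.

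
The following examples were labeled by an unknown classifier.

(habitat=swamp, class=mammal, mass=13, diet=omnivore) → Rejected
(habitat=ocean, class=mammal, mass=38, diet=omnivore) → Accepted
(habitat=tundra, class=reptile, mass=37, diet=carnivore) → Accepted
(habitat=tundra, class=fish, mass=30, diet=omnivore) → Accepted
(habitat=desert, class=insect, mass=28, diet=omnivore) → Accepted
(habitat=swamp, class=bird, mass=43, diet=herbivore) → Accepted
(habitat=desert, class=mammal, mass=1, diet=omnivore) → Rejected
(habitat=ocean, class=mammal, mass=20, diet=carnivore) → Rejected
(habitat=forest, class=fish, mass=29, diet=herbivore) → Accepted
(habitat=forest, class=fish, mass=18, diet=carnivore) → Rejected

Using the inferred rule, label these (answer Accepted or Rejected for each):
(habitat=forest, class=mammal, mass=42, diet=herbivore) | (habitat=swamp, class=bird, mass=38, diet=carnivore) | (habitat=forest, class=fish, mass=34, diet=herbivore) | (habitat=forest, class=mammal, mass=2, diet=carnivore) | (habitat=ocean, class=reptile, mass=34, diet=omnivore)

Accepted, Accepted, Accepted, Rejected, Accepted

The simplest hypothesis consistent with all the labels is: mass ≥ 28.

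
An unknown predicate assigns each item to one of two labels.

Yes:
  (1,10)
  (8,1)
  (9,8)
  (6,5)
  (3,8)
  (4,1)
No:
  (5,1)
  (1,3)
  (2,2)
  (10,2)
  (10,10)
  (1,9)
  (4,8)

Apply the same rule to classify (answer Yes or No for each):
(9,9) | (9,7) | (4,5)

No, No, Yes

Looking at the examples, the only property every 'Yes' case has and every 'No' case lacks is: sum is odd.
No: (9,9), since 9+9 = 18. No: (9,7), since 9+7 = 16. Yes: (4,5), since 4+5 = 9.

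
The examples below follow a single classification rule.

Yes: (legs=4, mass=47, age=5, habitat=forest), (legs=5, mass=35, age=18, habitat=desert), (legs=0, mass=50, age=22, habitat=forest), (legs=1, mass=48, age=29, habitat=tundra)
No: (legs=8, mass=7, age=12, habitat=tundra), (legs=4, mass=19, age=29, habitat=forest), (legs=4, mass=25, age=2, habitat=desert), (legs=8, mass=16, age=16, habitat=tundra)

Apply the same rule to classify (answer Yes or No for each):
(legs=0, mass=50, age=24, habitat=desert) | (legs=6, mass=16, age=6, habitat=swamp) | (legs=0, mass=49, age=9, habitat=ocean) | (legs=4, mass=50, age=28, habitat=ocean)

Yes, No, Yes, Yes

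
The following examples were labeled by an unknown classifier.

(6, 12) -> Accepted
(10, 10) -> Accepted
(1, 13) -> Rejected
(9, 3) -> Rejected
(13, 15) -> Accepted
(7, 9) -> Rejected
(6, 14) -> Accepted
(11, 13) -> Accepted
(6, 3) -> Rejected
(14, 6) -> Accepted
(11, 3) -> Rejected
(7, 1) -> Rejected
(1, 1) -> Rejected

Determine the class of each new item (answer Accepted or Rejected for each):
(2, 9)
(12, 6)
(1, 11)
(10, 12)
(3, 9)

Rejected, Accepted, Rejected, Accepted, Rejected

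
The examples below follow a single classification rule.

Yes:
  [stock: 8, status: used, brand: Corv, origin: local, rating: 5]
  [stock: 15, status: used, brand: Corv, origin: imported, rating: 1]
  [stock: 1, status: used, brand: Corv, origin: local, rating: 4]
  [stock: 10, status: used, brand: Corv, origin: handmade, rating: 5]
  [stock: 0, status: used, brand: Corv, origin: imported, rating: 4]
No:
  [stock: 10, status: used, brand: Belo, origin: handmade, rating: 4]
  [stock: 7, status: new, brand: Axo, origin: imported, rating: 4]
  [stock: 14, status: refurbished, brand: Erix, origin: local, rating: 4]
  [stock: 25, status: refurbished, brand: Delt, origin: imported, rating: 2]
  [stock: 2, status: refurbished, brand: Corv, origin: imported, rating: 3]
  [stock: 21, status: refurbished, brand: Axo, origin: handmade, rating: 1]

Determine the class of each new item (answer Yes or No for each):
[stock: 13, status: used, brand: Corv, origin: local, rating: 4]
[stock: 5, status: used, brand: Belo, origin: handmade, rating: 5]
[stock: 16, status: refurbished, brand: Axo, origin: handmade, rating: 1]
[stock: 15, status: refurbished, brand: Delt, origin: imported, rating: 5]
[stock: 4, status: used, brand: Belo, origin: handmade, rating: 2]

The common property of the 'Yes' items is: status is used AND brand is Corv. No 'No' item has it.
Yes: [stock: 13, status: used, brand: Corv, origin: local, rating: 4], since status is used, brand is Corv. No: [stock: 5, status: used, brand: Belo, origin: handmade, rating: 5], since status is used, brand is Belo. No: [stock: 16, status: refurbished, brand: Axo, origin: handmade, rating: 1], since status is refurbished, brand is Axo. No: [stock: 15, status: refurbished, brand: Delt, origin: imported, rating: 5], since status is refurbished, brand is Delt. No: [stock: 4, status: used, brand: Belo, origin: handmade, rating: 2], since status is used, brand is Belo.

Yes, No, No, No, No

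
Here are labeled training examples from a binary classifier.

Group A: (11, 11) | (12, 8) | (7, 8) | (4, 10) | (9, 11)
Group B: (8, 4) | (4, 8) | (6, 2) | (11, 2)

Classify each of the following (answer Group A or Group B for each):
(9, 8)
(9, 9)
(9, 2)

A rule that fits every label: sum ≥ 14 — true of each 'Group A' example, false of each 'Group B' one.
Group A: (9, 8), since 9+8 = 17. Group A: (9, 9), since 9+9 = 18. Group B: (9, 2), since 9+2 = 11.

Group A, Group A, Group B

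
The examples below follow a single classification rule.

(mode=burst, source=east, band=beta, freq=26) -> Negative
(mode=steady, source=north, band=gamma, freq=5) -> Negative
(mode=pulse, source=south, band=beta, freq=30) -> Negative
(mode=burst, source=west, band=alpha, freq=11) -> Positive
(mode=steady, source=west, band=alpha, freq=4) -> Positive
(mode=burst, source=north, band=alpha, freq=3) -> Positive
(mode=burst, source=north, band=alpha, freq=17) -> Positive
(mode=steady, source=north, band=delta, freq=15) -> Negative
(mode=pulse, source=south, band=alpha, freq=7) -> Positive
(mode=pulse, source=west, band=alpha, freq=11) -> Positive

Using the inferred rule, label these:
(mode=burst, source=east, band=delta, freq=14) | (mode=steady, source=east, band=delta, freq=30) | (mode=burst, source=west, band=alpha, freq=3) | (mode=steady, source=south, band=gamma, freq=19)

The rule appears to be: band is alpha.
Negative: (mode=burst, source=east, band=delta, freq=14), since band is delta.
Negative: (mode=steady, source=east, band=delta, freq=30), since band is delta.
Positive: (mode=burst, source=west, band=alpha, freq=3), since band is alpha.
Negative: (mode=steady, source=south, band=gamma, freq=19), since band is gamma.

Negative, Negative, Positive, Negative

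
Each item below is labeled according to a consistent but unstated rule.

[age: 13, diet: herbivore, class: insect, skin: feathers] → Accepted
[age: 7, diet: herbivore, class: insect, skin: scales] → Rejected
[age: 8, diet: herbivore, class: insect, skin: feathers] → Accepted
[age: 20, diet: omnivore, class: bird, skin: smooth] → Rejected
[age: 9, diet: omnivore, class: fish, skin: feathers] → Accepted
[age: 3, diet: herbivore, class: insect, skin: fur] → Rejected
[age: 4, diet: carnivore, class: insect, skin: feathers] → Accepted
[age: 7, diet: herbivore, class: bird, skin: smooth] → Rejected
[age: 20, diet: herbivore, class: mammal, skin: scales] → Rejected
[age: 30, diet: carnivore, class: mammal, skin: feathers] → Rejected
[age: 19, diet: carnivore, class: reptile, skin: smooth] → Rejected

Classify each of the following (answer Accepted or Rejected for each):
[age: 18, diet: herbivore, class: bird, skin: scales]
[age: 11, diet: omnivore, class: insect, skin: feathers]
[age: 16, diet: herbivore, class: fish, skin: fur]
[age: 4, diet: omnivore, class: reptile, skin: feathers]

Rejected, Accepted, Rejected, Accepted

A rule that fits every label: skin is feathers AND age ≤ 13 — true of each 'Accepted' example, false of each 'Rejected' one.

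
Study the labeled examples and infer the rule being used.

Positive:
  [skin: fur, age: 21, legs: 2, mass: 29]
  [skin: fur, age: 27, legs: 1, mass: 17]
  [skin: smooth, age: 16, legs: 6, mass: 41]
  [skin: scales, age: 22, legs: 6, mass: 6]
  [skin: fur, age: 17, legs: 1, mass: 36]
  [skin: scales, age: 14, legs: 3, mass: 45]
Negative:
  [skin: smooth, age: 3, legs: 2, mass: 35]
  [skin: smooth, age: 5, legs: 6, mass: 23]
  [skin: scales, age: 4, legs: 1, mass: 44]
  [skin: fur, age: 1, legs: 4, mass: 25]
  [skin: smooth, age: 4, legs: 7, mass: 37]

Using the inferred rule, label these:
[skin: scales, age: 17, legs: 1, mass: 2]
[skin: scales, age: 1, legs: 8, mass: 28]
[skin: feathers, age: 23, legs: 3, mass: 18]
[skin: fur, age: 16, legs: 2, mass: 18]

'Positive' ⟺ age ≥ 14.
[skin: scales, age: 17, legs: 1, mass: 2]: age = 17 — satisfies this, so Positive.
[skin: scales, age: 1, legs: 8, mass: 28]: age = 1 — does not pass, so Negative.
[skin: feathers, age: 23, legs: 3, mass: 18]: age = 23 — satisfies this, so Positive.
[skin: fur, age: 16, legs: 2, mass: 18]: age = 16 — satisfies this, so Positive.

Positive, Negative, Positive, Positive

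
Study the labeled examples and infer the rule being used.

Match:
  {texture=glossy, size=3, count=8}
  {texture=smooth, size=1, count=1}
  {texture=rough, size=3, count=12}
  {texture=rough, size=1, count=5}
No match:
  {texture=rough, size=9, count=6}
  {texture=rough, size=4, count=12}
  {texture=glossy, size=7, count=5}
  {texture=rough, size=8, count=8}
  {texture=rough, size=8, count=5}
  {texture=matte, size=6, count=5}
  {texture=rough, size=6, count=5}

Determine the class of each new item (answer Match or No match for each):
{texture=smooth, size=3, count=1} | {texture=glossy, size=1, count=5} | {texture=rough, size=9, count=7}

'Match' ⟺ size ≤ 3.
{texture=smooth, size=3, count=1} → size = 3 → Match.
{texture=glossy, size=1, count=5} → size = 1 → Match.
{texture=rough, size=9, count=7} → size = 9 → No match.

Match, Match, No match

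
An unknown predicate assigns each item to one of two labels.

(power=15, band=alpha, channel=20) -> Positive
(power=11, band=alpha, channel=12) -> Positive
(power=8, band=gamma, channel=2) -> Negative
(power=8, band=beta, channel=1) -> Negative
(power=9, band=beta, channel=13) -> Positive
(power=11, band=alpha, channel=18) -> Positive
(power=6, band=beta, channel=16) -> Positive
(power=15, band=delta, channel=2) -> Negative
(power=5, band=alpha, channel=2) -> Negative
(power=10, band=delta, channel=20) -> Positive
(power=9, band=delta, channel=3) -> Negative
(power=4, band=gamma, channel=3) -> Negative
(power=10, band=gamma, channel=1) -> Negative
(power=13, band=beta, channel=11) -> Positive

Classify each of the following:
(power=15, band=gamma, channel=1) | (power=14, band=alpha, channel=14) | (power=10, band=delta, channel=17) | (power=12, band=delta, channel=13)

The rule appears to be: channel ≥ 11.
(power=15, band=gamma, channel=1) — channel = 1, hence Negative. (power=14, band=alpha, channel=14) — channel = 14, hence Positive. (power=10, band=delta, channel=17) — channel = 17, hence Positive. (power=12, band=delta, channel=13) — channel = 13, hence Positive.

Negative, Positive, Positive, Positive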